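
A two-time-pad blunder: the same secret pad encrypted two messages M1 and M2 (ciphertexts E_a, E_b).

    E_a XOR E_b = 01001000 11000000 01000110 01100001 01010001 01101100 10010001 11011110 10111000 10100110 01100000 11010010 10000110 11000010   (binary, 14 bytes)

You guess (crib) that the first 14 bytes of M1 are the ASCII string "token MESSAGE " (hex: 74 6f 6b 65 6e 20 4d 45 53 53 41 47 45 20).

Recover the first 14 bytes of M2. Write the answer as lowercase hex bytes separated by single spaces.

3c af 2d 04 3f 4c dc 9b eb f5 21 95 c3 e2

Since E_a ⊕ E_b = M1 ⊕ M2, XORing with the guessed M1 bytes yields the corresponding M2 bytes: M2 = (E_a ⊕ E_b) ⊕ M1.
byte 0: 48 ⊕ 74 = 3c
byte 1: c0 ⊕ 6f = af
byte 2: 46 ⊕ 6b = 2d
byte 3: 61 ⊕ 65 = 04
byte 4: 51 ⊕ 6e = 3f
byte 5: 6c ⊕ 20 = 4c
byte 6: 91 ⊕ 4d = dc
byte 7: de ⊕ 45 = 9b
byte 8: b8 ⊕ 53 = eb
byte 9: a6 ⊕ 53 = f5
byte 10: 60 ⊕ 41 = 21
byte 11: d2 ⊕ 47 = 95
byte 12: 86 ⊕ 45 = c3
byte 13: c2 ⊕ 20 = e2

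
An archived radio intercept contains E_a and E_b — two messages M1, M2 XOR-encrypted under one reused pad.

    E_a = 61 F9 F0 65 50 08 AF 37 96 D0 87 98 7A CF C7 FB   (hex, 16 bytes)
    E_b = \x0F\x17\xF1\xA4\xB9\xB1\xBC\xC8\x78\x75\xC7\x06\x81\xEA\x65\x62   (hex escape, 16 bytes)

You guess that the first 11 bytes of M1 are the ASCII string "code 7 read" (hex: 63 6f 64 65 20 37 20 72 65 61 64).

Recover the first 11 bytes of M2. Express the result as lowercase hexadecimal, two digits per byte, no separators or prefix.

First, E_a ⊕ E_b = (M1 ⊕ K) ⊕ (M2 ⊕ K) = M1 ⊕ M2, so the key drops out. Then M2 = (M1 ⊕ M2) ⊕ M1 over the first 11 bytes.
byte 0: (61 XOR 0f) XOR 63 = 6e XOR 63 = 0d
byte 1: (f9 XOR 17) XOR 6f = ee XOR 6f = 81
byte 2: (f0 XOR f1) XOR 64 = 01 XOR 64 = 65
byte 3: (65 XOR a4) XOR 65 = c1 XOR 65 = a4
byte 4: (50 XOR b9) XOR 20 = e9 XOR 20 = c9
byte 5: (08 XOR b1) XOR 37 = b9 XOR 37 = 8e
byte 6: (af XOR bc) XOR 20 = 13 XOR 20 = 33
byte 7: (37 XOR c8) XOR 72 = ff XOR 72 = 8d
byte 8: (96 XOR 78) XOR 65 = ee XOR 65 = 8b
byte 9: (d0 XOR 75) XOR 61 = a5 XOR 61 = c4
byte 10: (87 XOR c7) XOR 64 = 40 XOR 64 = 24

0d8165a4c98e338d8bc424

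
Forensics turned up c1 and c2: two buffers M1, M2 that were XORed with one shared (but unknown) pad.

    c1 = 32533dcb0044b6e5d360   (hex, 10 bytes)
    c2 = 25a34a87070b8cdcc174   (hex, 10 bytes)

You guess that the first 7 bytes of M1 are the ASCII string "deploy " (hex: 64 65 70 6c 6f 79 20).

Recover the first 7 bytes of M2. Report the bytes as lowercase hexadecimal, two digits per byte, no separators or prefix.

7395072068361a

First, c1 ⊕ c2 = (M1 ⊕ K) ⊕ (M2 ⊕ K) = M1 ⊕ M2, so the key drops out. Then M2 = (M1 ⊕ M2) ⊕ M1 over the first 7 bytes.
byte 0: (32 ^ 25) ^ 64 = 17 ^ 64 = 73
byte 1: (53 ^ a3) ^ 65 = f0 ^ 65 = 95
byte 2: (3d ^ 4a) ^ 70 = 77 ^ 70 = 07
byte 3: (cb ^ 87) ^ 6c = 4c ^ 6c = 20
byte 4: (00 ^ 07) ^ 6f = 07 ^ 6f = 68
byte 5: (44 ^ 0b) ^ 79 = 4f ^ 79 = 36
byte 6: (b6 ^ 8c) ^ 20 = 3a ^ 20 = 1a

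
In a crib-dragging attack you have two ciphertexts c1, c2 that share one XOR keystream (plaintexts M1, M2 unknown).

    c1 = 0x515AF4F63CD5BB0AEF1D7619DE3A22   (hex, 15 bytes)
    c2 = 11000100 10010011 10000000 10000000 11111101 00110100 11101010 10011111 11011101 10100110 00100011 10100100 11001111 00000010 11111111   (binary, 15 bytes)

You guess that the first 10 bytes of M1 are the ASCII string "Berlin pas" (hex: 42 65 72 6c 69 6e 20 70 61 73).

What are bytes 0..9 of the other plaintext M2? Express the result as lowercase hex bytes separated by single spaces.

d7 ac 06 1a a8 8f 71 e5 53 c8

First, c1 ⊕ c2 = (M1 ⊕ K) ⊕ (M2 ⊕ K) = M1 ⊕ M2, so the key drops out. Then M2 = (M1 ⊕ M2) ⊕ M1 over the first 10 bytes.
byte 0: (51 XOR c4) XOR 42 = 95 XOR 42 = d7
byte 1: (5a XOR 93) XOR 65 = c9 XOR 65 = ac
byte 2: (f4 XOR 80) XOR 72 = 74 XOR 72 = 06
byte 3: (f6 XOR 80) XOR 6c = 76 XOR 6c = 1a
byte 4: (3c XOR fd) XOR 69 = c1 XOR 69 = a8
byte 5: (d5 XOR 34) XOR 6e = e1 XOR 6e = 8f
byte 6: (bb XOR ea) XOR 20 = 51 XOR 20 = 71
byte 7: (0a XOR 9f) XOR 70 = 95 XOR 70 = e5
byte 8: (ef XOR dd) XOR 61 = 32 XOR 61 = 53
byte 9: (1d XOR a6) XOR 73 = bb XOR 73 = c8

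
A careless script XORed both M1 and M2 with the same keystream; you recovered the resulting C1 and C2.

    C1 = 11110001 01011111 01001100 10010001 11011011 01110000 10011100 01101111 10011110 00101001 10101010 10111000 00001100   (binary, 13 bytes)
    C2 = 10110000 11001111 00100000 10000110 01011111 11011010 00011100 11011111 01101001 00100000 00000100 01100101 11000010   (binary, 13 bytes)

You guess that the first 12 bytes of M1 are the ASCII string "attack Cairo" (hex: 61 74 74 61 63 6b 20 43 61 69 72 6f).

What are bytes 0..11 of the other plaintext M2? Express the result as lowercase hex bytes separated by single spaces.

First, C1 ⊕ C2 = (M1 ⊕ K) ⊕ (M2 ⊕ K) = M1 ⊕ M2, so the key drops out. Then M2 = (M1 ⊕ M2) ⊕ M1 over the first 12 bytes.
byte 0: (f1 ^ b0) ^ 61 = 41 ^ 61 = 20
byte 1: (5f ^ cf) ^ 74 = 90 ^ 74 = e4
byte 2: (4c ^ 20) ^ 74 = 6c ^ 74 = 18
byte 3: (91 ^ 86) ^ 61 = 17 ^ 61 = 76
byte 4: (db ^ 5f) ^ 63 = 84 ^ 63 = e7
byte 5: (70 ^ da) ^ 6b = aa ^ 6b = c1
byte 6: (9c ^ 1c) ^ 20 = 80 ^ 20 = a0
byte 7: (6f ^ df) ^ 43 = b0 ^ 43 = f3
byte 8: (9e ^ 69) ^ 61 = f7 ^ 61 = 96
byte 9: (29 ^ 20) ^ 69 = 09 ^ 69 = 60
byte 10: (aa ^ 04) ^ 72 = ae ^ 72 = dc
byte 11: (b8 ^ 65) ^ 6f = dd ^ 6f = b2

20 e4 18 76 e7 c1 a0 f3 96 60 dc b2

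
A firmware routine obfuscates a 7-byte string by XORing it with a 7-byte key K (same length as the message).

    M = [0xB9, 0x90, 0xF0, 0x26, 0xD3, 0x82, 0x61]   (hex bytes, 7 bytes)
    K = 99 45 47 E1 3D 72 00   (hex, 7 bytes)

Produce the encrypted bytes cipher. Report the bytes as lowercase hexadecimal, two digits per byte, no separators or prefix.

10111001 XOR 10011001 = 00100000
10010000 XOR 01000101 = 11010101
11110000 XOR 01000111 = 10110111
00100110 XOR 11100001 = 11000111
11010011 XOR 00111101 = 11101110
10000010 XOR 01110010 = 11110000
01100001 XOR 00000000 = 01100001

20d5b7c7eef061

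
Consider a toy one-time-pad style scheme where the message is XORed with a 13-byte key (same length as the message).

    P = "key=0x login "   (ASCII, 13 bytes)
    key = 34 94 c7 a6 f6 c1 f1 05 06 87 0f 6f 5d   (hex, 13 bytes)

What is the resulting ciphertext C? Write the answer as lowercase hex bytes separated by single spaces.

5f f1 be 9b c6 b9 d1 69 69 e0 66 01 7d

XOR is its own inverse, so applying the key byte-wise gives the result directly.
byte 0: 6b ⊕ 34 = 5f
byte 1: 65 ⊕ 94 = f1
byte 2: 79 ⊕ c7 = be
byte 3: 3d ⊕ a6 = 9b
byte 4: 30 ⊕ f6 = c6
byte 5: 78 ⊕ c1 = b9
byte 6: 20 ⊕ f1 = d1
byte 7: 6c ⊕ 05 = 69
byte 8: 6f ⊕ 06 = 69
byte 9: 67 ⊕ 87 = e0
byte 10: 69 ⊕ 0f = 66
byte 11: 6e ⊕ 6f = 01
byte 12: 20 ⊕ 5d = 7d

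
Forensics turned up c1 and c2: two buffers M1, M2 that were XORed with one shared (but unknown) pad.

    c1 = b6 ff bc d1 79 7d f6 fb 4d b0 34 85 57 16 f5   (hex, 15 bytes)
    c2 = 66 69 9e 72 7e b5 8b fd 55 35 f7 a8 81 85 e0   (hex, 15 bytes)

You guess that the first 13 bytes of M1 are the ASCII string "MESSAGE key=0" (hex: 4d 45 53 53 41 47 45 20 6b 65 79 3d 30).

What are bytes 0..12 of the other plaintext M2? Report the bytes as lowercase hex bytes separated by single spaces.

9d d3 71 f0 46 8f 38 26 73 e0 ba 10 e6

First, c1 ⊕ c2 = (M1 ⊕ K) ⊕ (M2 ⊕ K) = M1 ⊕ M2, so the key drops out. Then M2 = (M1 ⊕ M2) ⊕ M1 over the first 13 bytes.
byte 0: (b6 xor 66) xor 4d = d0 xor 4d = 9d
byte 1: (ff xor 69) xor 45 = 96 xor 45 = d3
byte 2: (bc xor 9e) xor 53 = 22 xor 53 = 71
byte 3: (d1 xor 72) xor 53 = a3 xor 53 = f0
byte 4: (79 xor 7e) xor 41 = 07 xor 41 = 46
byte 5: (7d xor b5) xor 47 = c8 xor 47 = 8f
byte 6: (f6 xor 8b) xor 45 = 7d xor 45 = 38
byte 7: (fb xor fd) xor 20 = 06 xor 20 = 26
byte 8: (4d xor 55) xor 6b = 18 xor 6b = 73
byte 9: (b0 xor 35) xor 65 = 85 xor 65 = e0
byte 10: (34 xor f7) xor 79 = c3 xor 79 = ba
byte 11: (85 xor a8) xor 3d = 2d xor 3d = 10
byte 12: (57 xor 81) xor 30 = d6 xor 30 = e6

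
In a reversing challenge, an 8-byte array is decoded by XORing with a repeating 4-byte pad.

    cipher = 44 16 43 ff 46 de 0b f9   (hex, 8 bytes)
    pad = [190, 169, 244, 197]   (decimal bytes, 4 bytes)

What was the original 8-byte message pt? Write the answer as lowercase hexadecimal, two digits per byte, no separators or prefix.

fabfb73af877ff3c

The 4-byte key repeats, so the effective keystream is be a9 f4 c5 be a9 f4 c5.
byte 0: 44 ^ be = fa
byte 1: 16 ^ a9 = bf
byte 2: 43 ^ f4 = b7
byte 3: ff ^ c5 = 3a
byte 4: 46 ^ be = f8
byte 5: de ^ a9 = 77
byte 6: 0b ^ f4 = ff
byte 7: f9 ^ c5 = 3c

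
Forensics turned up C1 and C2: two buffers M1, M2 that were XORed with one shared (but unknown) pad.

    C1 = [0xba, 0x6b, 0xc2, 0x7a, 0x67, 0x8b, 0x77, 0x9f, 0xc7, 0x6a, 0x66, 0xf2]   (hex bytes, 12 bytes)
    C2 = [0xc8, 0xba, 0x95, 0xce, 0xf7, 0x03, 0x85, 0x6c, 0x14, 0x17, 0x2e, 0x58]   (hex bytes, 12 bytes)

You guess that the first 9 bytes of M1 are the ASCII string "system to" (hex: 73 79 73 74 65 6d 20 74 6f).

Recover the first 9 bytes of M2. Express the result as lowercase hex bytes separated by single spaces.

First, C1 ⊕ C2 = (M1 ⊕ K) ⊕ (M2 ⊕ K) = M1 ⊕ M2, so the key drops out. Then M2 = (M1 ⊕ M2) ⊕ M1 over the first 9 bytes.
byte 0: (ba XOR c8) XOR 73 = 72 XOR 73 = 01
byte 1: (6b XOR ba) XOR 79 = d1 XOR 79 = a8
byte 2: (c2 XOR 95) XOR 73 = 57 XOR 73 = 24
byte 3: (7a XOR ce) XOR 74 = b4 XOR 74 = c0
byte 4: (67 XOR f7) XOR 65 = 90 XOR 65 = f5
byte 5: (8b XOR 03) XOR 6d = 88 XOR 6d = e5
byte 6: (77 XOR 85) XOR 20 = f2 XOR 20 = d2
byte 7: (9f XOR 6c) XOR 74 = f3 XOR 74 = 87
byte 8: (c7 XOR 14) XOR 6f = d3 XOR 6f = bc

01 a8 24 c0 f5 e5 d2 87 bc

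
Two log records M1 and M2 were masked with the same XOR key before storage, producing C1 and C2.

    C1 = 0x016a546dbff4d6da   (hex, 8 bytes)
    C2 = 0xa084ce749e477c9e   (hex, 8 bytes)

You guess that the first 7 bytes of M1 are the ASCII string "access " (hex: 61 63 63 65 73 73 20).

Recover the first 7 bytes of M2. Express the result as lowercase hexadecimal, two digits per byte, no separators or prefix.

First, C1 ⊕ C2 = (M1 ⊕ K) ⊕ (M2 ⊕ K) = M1 ⊕ M2, so the key drops out. Then M2 = (M1 ⊕ M2) ⊕ M1 over the first 7 bytes.
byte 0: (01 ^ a0) ^ 61 = a1 ^ 61 = c0
byte 1: (6a ^ 84) ^ 63 = ee ^ 63 = 8d
byte 2: (54 ^ ce) ^ 63 = 9a ^ 63 = f9
byte 3: (6d ^ 74) ^ 65 = 19 ^ 65 = 7c
byte 4: (bf ^ 9e) ^ 73 = 21 ^ 73 = 52
byte 5: (f4 ^ 47) ^ 73 = b3 ^ 73 = c0
byte 6: (d6 ^ 7c) ^ 20 = aa ^ 20 = 8a

c08df97c52c08a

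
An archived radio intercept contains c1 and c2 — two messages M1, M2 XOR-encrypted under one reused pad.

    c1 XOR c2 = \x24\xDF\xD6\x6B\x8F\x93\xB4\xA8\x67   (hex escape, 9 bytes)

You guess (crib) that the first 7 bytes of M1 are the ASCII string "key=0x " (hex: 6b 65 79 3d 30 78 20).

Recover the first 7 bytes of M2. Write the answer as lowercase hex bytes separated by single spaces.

4f ba af 56 bf eb 94

Since c1 ⊕ c2 = M1 ⊕ M2, XORing with the guessed M1 bytes yields the corresponding M2 bytes: M2 = (c1 ⊕ c2) ⊕ M1.
byte 0: 24 ⊕ 6b = 4f
byte 1: df ⊕ 65 = ba
byte 2: d6 ⊕ 79 = af
byte 3: 6b ⊕ 3d = 56
byte 4: 8f ⊕ 30 = bf
byte 5: 93 ⊕ 78 = eb
byte 6: b4 ⊕ 20 = 94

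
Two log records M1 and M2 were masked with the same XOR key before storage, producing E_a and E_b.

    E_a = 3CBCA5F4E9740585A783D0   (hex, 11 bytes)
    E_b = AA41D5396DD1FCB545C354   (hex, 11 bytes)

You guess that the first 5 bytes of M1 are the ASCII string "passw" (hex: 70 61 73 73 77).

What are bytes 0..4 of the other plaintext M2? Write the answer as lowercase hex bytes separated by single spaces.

e6 9c 03 be f3

First, E_a ⊕ E_b = (M1 ⊕ K) ⊕ (M2 ⊕ K) = M1 ⊕ M2, so the key drops out. Then M2 = (M1 ⊕ M2) ⊕ M1 over the first 5 bytes.
byte 0: (3c ⊕ aa) ⊕ 70 = 96 ⊕ 70 = e6
byte 1: (bc ⊕ 41) ⊕ 61 = fd ⊕ 61 = 9c
byte 2: (a5 ⊕ d5) ⊕ 73 = 70 ⊕ 73 = 03
byte 3: (f4 ⊕ 39) ⊕ 73 = cd ⊕ 73 = be
byte 4: (e9 ⊕ 6d) ⊕ 77 = 84 ⊕ 77 = f3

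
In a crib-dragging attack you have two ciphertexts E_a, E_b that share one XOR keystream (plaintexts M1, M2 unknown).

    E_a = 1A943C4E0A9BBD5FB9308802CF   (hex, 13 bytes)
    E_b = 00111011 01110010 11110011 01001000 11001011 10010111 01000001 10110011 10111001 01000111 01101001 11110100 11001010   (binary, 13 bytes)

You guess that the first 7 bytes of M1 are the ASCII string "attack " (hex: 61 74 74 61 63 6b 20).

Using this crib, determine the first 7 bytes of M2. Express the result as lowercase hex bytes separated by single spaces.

40 92 bb 67 a2 67 dc

First, E_a ⊕ E_b = (M1 ⊕ K) ⊕ (M2 ⊕ K) = M1 ⊕ M2, so the key drops out. Then M2 = (M1 ⊕ M2) ⊕ M1 over the first 7 bytes.
byte 0: (1a XOR 3b) XOR 61 = 21 XOR 61 = 40
byte 1: (94 XOR 72) XOR 74 = e6 XOR 74 = 92
byte 2: (3c XOR f3) XOR 74 = cf XOR 74 = bb
byte 3: (4e XOR 48) XOR 61 = 06 XOR 61 = 67
byte 4: (0a XOR cb) XOR 63 = c1 XOR 63 = a2
byte 5: (9b XOR 97) XOR 6b = 0c XOR 6b = 67
byte 6: (bd XOR 41) XOR 20 = fc XOR 20 = dc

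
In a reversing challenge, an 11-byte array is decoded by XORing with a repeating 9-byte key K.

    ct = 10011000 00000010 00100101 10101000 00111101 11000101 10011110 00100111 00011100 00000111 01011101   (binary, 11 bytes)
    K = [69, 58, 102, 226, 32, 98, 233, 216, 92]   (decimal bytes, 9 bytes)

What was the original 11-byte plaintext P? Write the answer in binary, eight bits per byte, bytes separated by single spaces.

The 9-byte key repeats, so the effective keystream is 45 3a 66 e2 20 62 e9 d8 5c 45 3a.
byte 0: 98 xor 45 = dd
byte 1: 02 xor 3a = 38
byte 2: 25 xor 66 = 43
byte 3: a8 xor e2 = 4a
byte 4: 3d xor 20 = 1d
byte 5: c5 xor 62 = a7
byte 6: 9e xor e9 = 77
byte 7: 27 xor d8 = ff
byte 8: 1c xor 5c = 40
byte 9: 07 xor 45 = 42
byte 10: 5d xor 3a = 67

11011101 00111000 01000011 01001010 00011101 10100111 01110111 11111111 01000000 01000010 01100111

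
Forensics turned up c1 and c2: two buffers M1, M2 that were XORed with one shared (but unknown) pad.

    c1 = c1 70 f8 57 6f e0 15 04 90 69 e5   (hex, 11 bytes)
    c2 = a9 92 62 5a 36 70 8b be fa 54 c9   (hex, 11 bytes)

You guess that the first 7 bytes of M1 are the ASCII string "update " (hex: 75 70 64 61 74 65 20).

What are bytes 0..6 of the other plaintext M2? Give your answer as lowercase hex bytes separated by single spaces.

First, c1 ⊕ c2 = (M1 ⊕ K) ⊕ (M2 ⊕ K) = M1 ⊕ M2, so the key drops out. Then M2 = (M1 ⊕ M2) ⊕ M1 over the first 7 bytes.
byte 0: (c1 ⊕ a9) ⊕ 75 = 68 ⊕ 75 = 1d
byte 1: (70 ⊕ 92) ⊕ 70 = e2 ⊕ 70 = 92
byte 2: (f8 ⊕ 62) ⊕ 64 = 9a ⊕ 64 = fe
byte 3: (57 ⊕ 5a) ⊕ 61 = 0d ⊕ 61 = 6c
byte 4: (6f ⊕ 36) ⊕ 74 = 59 ⊕ 74 = 2d
byte 5: (e0 ⊕ 70) ⊕ 65 = 90 ⊕ 65 = f5
byte 6: (15 ⊕ 8b) ⊕ 20 = 9e ⊕ 20 = be

1d 92 fe 6c 2d f5 be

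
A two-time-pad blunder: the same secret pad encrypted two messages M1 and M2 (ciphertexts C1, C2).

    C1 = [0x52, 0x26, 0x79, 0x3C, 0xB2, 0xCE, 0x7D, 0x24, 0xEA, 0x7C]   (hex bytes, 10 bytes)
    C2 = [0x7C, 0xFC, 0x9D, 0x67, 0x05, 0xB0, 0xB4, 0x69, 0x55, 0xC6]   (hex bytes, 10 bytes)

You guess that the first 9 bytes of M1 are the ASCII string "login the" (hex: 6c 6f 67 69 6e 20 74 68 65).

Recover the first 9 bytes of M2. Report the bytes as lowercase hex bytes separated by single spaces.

42 b5 83 32 d9 5e bd 25 da

First, C1 ⊕ C2 = (M1 ⊕ K) ⊕ (M2 ⊕ K) = M1 ⊕ M2, so the key drops out. Then M2 = (M1 ⊕ M2) ⊕ M1 over the first 9 bytes.
byte 0: (52 ^ 7c) ^ 6c = 2e ^ 6c = 42
byte 1: (26 ^ fc) ^ 6f = da ^ 6f = b5
byte 2: (79 ^ 9d) ^ 67 = e4 ^ 67 = 83
byte 3: (3c ^ 67) ^ 69 = 5b ^ 69 = 32
byte 4: (b2 ^ 05) ^ 6e = b7 ^ 6e = d9
byte 5: (ce ^ b0) ^ 20 = 7e ^ 20 = 5e
byte 6: (7d ^ b4) ^ 74 = c9 ^ 74 = bd
byte 7: (24 ^ 69) ^ 68 = 4d ^ 68 = 25
byte 8: (ea ^ 55) ^ 65 = bf ^ 65 = da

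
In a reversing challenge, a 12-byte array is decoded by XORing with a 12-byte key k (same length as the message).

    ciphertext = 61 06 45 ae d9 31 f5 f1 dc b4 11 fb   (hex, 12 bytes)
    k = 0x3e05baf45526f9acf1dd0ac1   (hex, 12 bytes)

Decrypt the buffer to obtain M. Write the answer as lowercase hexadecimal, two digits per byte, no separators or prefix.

01100001 ^ 00111110 = 01011111
00000110 ^ 00000101 = 00000011
01000101 ^ 10111010 = 11111111
10101110 ^ 11110100 = 01011010
11011001 ^ 01010101 = 10001100
00110001 ^ 00100110 = 00010111
11110101 ^ 11111001 = 00001100
11110001 ^ 10101100 = 01011101
11011100 ^ 11110001 = 00101101
10110100 ^ 11011101 = 01101001
00010001 ^ 00001010 = 00011011
11111011 ^ 11000001 = 00111010

5f03ff5a8c170c5d2d691b3a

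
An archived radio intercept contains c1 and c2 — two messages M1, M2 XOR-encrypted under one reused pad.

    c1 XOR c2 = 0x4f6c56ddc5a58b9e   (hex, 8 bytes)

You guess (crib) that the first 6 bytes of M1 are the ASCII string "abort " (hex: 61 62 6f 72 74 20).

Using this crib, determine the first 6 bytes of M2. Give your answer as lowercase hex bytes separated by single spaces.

2e 0e 39 af b1 85

Since c1 ⊕ c2 = M1 ⊕ M2, XORing with the guessed M1 bytes yields the corresponding M2 bytes: M2 = (c1 ⊕ c2) ⊕ M1.
byte 0:  79 ⊕  97 =  46
byte 1: 108 ⊕  98 =  14
byte 2:  86 ⊕ 111 =  57
byte 3: 221 ⊕ 114 = 175
byte 4: 197 ⊕ 116 = 177
byte 5: 165 ⊕  32 = 133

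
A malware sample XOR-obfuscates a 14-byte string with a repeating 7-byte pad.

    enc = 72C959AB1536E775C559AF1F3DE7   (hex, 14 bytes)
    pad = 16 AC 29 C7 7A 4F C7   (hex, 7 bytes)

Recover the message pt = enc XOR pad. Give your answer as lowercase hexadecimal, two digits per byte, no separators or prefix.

6465706c6f792063697068657220

The 7-byte key repeats, so the effective keystream is 16 ac 29 c7 7a 4f c7 16 ac 29 c7 7a 4f c7.
byte 0: 72 XOR 16 = 64
byte 1: c9 XOR ac = 65
byte 2: 59 XOR 29 = 70
byte 3: ab XOR c7 = 6c
byte 4: 15 XOR 7a = 6f
byte 5: 36 XOR 4f = 79
byte 6: e7 XOR c7 = 20
byte 7: 75 XOR 16 = 63
byte 8: c5 XOR ac = 69
byte 9: 59 XOR 29 = 70
byte 10: af XOR c7 = 68
byte 11: 1f XOR 7a = 65
byte 12: 3d XOR 4f = 72
byte 13: e7 XOR c7 = 20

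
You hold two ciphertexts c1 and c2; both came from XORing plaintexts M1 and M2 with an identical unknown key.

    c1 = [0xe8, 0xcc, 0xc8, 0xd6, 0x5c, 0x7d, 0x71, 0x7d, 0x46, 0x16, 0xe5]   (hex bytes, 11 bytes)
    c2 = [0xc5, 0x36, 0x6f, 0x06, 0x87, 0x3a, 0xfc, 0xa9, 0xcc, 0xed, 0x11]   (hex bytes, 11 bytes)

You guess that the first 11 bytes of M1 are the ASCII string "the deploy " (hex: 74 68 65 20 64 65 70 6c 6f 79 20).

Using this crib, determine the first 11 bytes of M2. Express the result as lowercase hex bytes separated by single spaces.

59 92 c2 f0 bf 22 fd b8 e5 82 d4

First, c1 ⊕ c2 = (M1 ⊕ K) ⊕ (M2 ⊕ K) = M1 ⊕ M2, so the key drops out. Then M2 = (M1 ⊕ M2) ⊕ M1 over the first 11 bytes.
byte 0: (e8 ⊕ c5) ⊕ 74 = 2d ⊕ 74 = 59
byte 1: (cc ⊕ 36) ⊕ 68 = fa ⊕ 68 = 92
byte 2: (c8 ⊕ 6f) ⊕ 65 = a7 ⊕ 65 = c2
byte 3: (d6 ⊕ 06) ⊕ 20 = d0 ⊕ 20 = f0
byte 4: (5c ⊕ 87) ⊕ 64 = db ⊕ 64 = bf
byte 5: (7d ⊕ 3a) ⊕ 65 = 47 ⊕ 65 = 22
byte 6: (71 ⊕ fc) ⊕ 70 = 8d ⊕ 70 = fd
byte 7: (7d ⊕ a9) ⊕ 6c = d4 ⊕ 6c = b8
byte 8: (46 ⊕ cc) ⊕ 6f = 8a ⊕ 6f = e5
byte 9: (16 ⊕ ed) ⊕ 79 = fb ⊕ 79 = 82
byte 10: (e5 ⊕ 11) ⊕ 20 = f4 ⊕ 20 = d4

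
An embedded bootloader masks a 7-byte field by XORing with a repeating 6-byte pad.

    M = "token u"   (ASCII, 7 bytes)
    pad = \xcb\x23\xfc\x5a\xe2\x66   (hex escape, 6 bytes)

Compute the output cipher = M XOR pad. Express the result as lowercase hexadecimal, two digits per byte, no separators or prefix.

The 6-byte key repeats, so the effective keystream is cb 23 fc 5a e2 66 cb.
byte 0: 74 ^ cb = bf
byte 1: 6f ^ 23 = 4c
byte 2: 6b ^ fc = 97
byte 3: 65 ^ 5a = 3f
byte 4: 6e ^ e2 = 8c
byte 5: 20 ^ 66 = 46
byte 6: 75 ^ cb = be

bf4c973f8c46be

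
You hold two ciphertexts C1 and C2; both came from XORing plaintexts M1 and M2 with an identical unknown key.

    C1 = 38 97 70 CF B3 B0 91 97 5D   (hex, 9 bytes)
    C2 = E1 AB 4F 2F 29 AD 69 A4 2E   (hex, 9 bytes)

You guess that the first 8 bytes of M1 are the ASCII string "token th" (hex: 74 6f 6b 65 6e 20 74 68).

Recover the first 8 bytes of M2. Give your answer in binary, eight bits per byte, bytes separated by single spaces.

10101101 01010011 01010100 10000101 11110100 00111101 10001100 01011011

First, C1 ⊕ C2 = (M1 ⊕ K) ⊕ (M2 ⊕ K) = M1 ⊕ M2, so the key drops out. Then M2 = (M1 ⊕ M2) ⊕ M1 over the first 8 bytes.
byte 0: (38 XOR e1) XOR 74 = d9 XOR 74 = ad
byte 1: (97 XOR ab) XOR 6f = 3c XOR 6f = 53
byte 2: (70 XOR 4f) XOR 6b = 3f XOR 6b = 54
byte 3: (cf XOR 2f) XOR 65 = e0 XOR 65 = 85
byte 4: (b3 XOR 29) XOR 6e = 9a XOR 6e = f4
byte 5: (b0 XOR ad) XOR 20 = 1d XOR 20 = 3d
byte 6: (91 XOR 69) XOR 74 = f8 XOR 74 = 8c
byte 7: (97 XOR a4) XOR 68 = 33 XOR 68 = 5b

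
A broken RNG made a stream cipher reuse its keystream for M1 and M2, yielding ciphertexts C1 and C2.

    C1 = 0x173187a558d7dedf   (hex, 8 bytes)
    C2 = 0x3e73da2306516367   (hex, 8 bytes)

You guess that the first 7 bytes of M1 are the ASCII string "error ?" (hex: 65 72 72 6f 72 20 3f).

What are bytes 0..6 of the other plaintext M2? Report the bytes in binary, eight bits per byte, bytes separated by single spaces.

01001100 00110000 00101111 11101001 00101100 10100110 10000010

First, C1 ⊕ C2 = (M1 ⊕ K) ⊕ (M2 ⊕ K) = M1 ⊕ M2, so the key drops out. Then M2 = (M1 ⊕ M2) ⊕ M1 over the first 7 bytes.
byte 0: (17 xor 3e) xor 65 = 29 xor 65 = 4c
byte 1: (31 xor 73) xor 72 = 42 xor 72 = 30
byte 2: (87 xor da) xor 72 = 5d xor 72 = 2f
byte 3: (a5 xor 23) xor 6f = 86 xor 6f = e9
byte 4: (58 xor 06) xor 72 = 5e xor 72 = 2c
byte 5: (d7 xor 51) xor 20 = 86 xor 20 = a6
byte 6: (de xor 63) xor 3f = bd xor 3f = 82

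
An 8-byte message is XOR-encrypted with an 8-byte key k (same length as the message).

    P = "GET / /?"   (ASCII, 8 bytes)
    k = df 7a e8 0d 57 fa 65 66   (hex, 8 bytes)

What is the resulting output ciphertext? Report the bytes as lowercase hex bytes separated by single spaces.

98 3f bc 2d 78 da 4a 59

 71 ⊕ 223 = 152
 69 ⊕ 122 =  63
 84 ⊕ 232 = 188
 32 ⊕  13 =  45
 47 ⊕  87 = 120
 32 ⊕ 250 = 218
 47 ⊕ 101 =  74
 63 ⊕ 102 =  89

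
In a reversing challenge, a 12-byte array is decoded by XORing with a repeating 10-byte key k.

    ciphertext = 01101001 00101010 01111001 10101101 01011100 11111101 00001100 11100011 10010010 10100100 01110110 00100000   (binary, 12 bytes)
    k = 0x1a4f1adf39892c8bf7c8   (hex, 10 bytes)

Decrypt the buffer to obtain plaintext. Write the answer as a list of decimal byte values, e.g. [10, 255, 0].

[115, 101, 99, 114, 101, 116, 32, 104, 101, 108, 108, 111]

The 10-byte key repeats, so the effective keystream is 1a 4f 1a df 39 89 2c 8b f7 c8 1a 4f.
byte 0: 69 XOR 1a = 73
byte 1: 2a XOR 4f = 65
byte 2: 79 XOR 1a = 63
byte 3: ad XOR df = 72
byte 4: 5c XOR 39 = 65
byte 5: fd XOR 89 = 74
byte 6: 0c XOR 2c = 20
byte 7: e3 XOR 8b = 68
byte 8: 92 XOR f7 = 65
byte 9: a4 XOR c8 = 6c
byte 10: 76 XOR 1a = 6c
byte 11: 20 XOR 4f = 6f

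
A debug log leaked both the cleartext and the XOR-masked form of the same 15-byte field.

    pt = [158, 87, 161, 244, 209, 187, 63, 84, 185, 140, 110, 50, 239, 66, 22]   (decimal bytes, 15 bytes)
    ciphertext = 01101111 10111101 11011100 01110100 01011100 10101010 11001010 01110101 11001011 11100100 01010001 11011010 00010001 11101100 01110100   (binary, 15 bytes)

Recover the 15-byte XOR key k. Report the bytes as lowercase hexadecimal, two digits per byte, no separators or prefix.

f1ea7d808d11f52172683fe8feae62

Since ciphertext = pt ⊕ k, XORing both sides with pt gives k = pt ⊕ ciphertext.
9e ⊕ 6f = f1
57 ⊕ bd = ea
a1 ⊕ dc = 7d
f4 ⊕ 74 = 80
d1 ⊕ 5c = 8d
bb ⊕ aa = 11
3f ⊕ ca = f5
54 ⊕ 75 = 21
b9 ⊕ cb = 72
8c ⊕ e4 = 68
6e ⊕ 51 = 3f
32 ⊕ da = e8
ef ⊕ 11 = fe
42 ⊕ ec = ae
16 ⊕ 74 = 62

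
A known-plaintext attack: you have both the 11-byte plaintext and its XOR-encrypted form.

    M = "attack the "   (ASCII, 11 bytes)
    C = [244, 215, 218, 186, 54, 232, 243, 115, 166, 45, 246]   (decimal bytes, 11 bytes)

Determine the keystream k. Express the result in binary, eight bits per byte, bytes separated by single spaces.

10010101 10100011 10101110 11011011 01010101 10000011 11010011 00000111 11001110 01001000 11010110

Since C = M ⊕ k, XORing both sides with M gives k = M ⊕ C.
01100001 ^ 11110100 = 10010101
01110100 ^ 11010111 = 10100011
01110100 ^ 11011010 = 10101110
01100001 ^ 10111010 = 11011011
01100011 ^ 00110110 = 01010101
01101011 ^ 11101000 = 10000011
00100000 ^ 11110011 = 11010011
01110100 ^ 01110011 = 00000111
01101000 ^ 10100110 = 11001110
01100101 ^ 00101101 = 01001000
00100000 ^ 11110110 = 11010110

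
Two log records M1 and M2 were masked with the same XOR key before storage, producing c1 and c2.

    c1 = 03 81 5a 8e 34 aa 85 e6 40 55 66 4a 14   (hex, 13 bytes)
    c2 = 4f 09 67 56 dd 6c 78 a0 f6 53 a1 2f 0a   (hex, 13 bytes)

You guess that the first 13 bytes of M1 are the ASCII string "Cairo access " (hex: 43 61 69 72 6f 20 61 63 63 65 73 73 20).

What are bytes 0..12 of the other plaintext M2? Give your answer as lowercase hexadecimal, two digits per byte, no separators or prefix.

First, c1 ⊕ c2 = (M1 ⊕ K) ⊕ (M2 ⊕ K) = M1 ⊕ M2, so the key drops out. Then M2 = (M1 ⊕ M2) ⊕ M1 over the first 13 bytes.
byte 0: (03 xor 4f) xor 43 = 4c xor 43 = 0f
byte 1: (81 xor 09) xor 61 = 88 xor 61 = e9
byte 2: (5a xor 67) xor 69 = 3d xor 69 = 54
byte 3: (8e xor 56) xor 72 = d8 xor 72 = aa
byte 4: (34 xor dd) xor 6f = e9 xor 6f = 86
byte 5: (aa xor 6c) xor 20 = c6 xor 20 = e6
byte 6: (85 xor 78) xor 61 = fd xor 61 = 9c
byte 7: (e6 xor a0) xor 63 = 46 xor 63 = 25
byte 8: (40 xor f6) xor 63 = b6 xor 63 = d5
byte 9: (55 xor 53) xor 65 = 06 xor 65 = 63
byte 10: (66 xor a1) xor 73 = c7 xor 73 = b4
byte 11: (4a xor 2f) xor 73 = 65 xor 73 = 16
byte 12: (14 xor 0a) xor 20 = 1e xor 20 = 3e

0fe954aa86e69c25d563b4163e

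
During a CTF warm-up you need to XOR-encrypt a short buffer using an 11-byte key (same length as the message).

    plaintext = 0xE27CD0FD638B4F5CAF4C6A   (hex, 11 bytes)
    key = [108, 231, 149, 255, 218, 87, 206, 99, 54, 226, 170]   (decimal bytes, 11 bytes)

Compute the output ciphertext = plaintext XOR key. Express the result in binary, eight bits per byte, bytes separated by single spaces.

XOR is its own inverse, so applying the key byte-wise gives the result directly.
226 ⊕ 108 = 142
124 ⊕ 231 = 155
208 ⊕ 149 =  69
253 ⊕ 255 =   2
 99 ⊕ 218 = 185
139 ⊕  87 = 220
 79 ⊕ 206 = 129
 92 ⊕  99 =  63
175 ⊕  54 = 153
 76 ⊕ 226 = 174
106 ⊕ 170 = 192

10001110 10011011 01000101 00000010 10111001 11011100 10000001 00111111 10011001 10101110 11000000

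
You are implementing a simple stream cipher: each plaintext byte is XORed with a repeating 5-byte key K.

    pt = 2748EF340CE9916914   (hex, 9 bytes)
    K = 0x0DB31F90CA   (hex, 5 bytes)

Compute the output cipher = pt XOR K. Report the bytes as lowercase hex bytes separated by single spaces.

2a fb f0 a4 c6 e4 22 76 84

The 5-byte key repeats, so the effective keystream is 0d b3 1f 90 ca 0d b3 1f 90.
byte 0: 27 xor 0d = 2a
byte 1: 48 xor b3 = fb
byte 2: ef xor 1f = f0
byte 3: 34 xor 90 = a4
byte 4: 0c xor ca = c6
byte 5: e9 xor 0d = e4
byte 6: 91 xor b3 = 22
byte 7: 69 xor 1f = 76
byte 8: 14 xor 90 = 84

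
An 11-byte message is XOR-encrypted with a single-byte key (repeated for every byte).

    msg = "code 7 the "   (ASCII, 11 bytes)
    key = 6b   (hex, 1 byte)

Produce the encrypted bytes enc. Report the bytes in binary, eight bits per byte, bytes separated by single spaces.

00001000 00000100 00001111 00001110 01001011 01011100 01001011 00011111 00000011 00001110 01001011

The 1-byte key repeats, so the effective keystream is 6b 6b 6b 6b 6b 6b 6b 6b 6b 6b 6b.
byte 0: 63 ⊕ 6b = 08
byte 1: 6f ⊕ 6b = 04
byte 2: 64 ⊕ 6b = 0f
byte 3: 65 ⊕ 6b = 0e
byte 4: 20 ⊕ 6b = 4b
byte 5: 37 ⊕ 6b = 5c
byte 6: 20 ⊕ 6b = 4b
byte 7: 74 ⊕ 6b = 1f
byte 8: 68 ⊕ 6b = 03
byte 9: 65 ⊕ 6b = 0e
byte 10: 20 ⊕ 6b = 4b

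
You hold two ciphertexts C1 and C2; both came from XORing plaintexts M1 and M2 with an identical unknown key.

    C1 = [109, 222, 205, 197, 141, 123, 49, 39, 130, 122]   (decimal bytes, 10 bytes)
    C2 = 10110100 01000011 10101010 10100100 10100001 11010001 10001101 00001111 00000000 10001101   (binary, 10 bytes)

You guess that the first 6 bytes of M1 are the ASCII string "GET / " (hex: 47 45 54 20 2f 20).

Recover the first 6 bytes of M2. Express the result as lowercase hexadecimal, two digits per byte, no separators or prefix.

First, C1 ⊕ C2 = (M1 ⊕ K) ⊕ (M2 ⊕ K) = M1 ⊕ M2, so the key drops out. Then M2 = (M1 ⊕ M2) ⊕ M1 over the first 6 bytes.
byte 0: (6d XOR b4) XOR 47 = d9 XOR 47 = 9e
byte 1: (de XOR 43) XOR 45 = 9d XOR 45 = d8
byte 2: (cd XOR aa) XOR 54 = 67 XOR 54 = 33
byte 3: (c5 XOR a4) XOR 20 = 61 XOR 20 = 41
byte 4: (8d XOR a1) XOR 2f = 2c XOR 2f = 03
byte 5: (7b XOR d1) XOR 20 = aa XOR 20 = 8a

9ed83341038a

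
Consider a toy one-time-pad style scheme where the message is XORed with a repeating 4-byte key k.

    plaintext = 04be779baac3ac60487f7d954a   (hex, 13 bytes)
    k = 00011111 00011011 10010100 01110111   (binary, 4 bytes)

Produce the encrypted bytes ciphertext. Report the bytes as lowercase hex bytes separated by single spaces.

1b a5 e3 ec b5 d8 38 17 57 64 e9 e2 55

The 4-byte key repeats, so the effective keystream is 1f 1b 94 77 1f 1b 94 77 1f 1b 94 77 1f.
byte 0: 04 ⊕ 1f = 1b
byte 1: be ⊕ 1b = a5
byte 2: 77 ⊕ 94 = e3
byte 3: 9b ⊕ 77 = ec
byte 4: aa ⊕ 1f = b5
byte 5: c3 ⊕ 1b = d8
byte 6: ac ⊕ 94 = 38
byte 7: 60 ⊕ 77 = 17
byte 8: 48 ⊕ 1f = 57
byte 9: 7f ⊕ 1b = 64
byte 10: 7d ⊕ 94 = e9
byte 11: 95 ⊕ 77 = e2
byte 12: 4a ⊕ 1f = 55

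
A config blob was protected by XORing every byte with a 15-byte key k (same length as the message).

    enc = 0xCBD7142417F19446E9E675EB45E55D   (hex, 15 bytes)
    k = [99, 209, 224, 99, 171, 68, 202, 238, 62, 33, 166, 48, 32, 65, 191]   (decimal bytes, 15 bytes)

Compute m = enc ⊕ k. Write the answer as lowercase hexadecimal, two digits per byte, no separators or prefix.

11001011 ^ 01100011 = 10101000
11010111 ^ 11010001 = 00000110
00010100 ^ 11100000 = 11110100
00100100 ^ 01100011 = 01000111
00010111 ^ 10101011 = 10111100
11110001 ^ 01000100 = 10110101
10010100 ^ 11001010 = 01011110
01000110 ^ 11101110 = 10101000
11101001 ^ 00111110 = 11010111
11100110 ^ 00100001 = 11000111
01110101 ^ 10100110 = 11010011
11101011 ^ 00110000 = 11011011
01000101 ^ 00100000 = 01100101
11100101 ^ 01000001 = 10100100
01011101 ^ 10111111 = 11100010

a806f447bcb55ea8d7c7d3db65a4e2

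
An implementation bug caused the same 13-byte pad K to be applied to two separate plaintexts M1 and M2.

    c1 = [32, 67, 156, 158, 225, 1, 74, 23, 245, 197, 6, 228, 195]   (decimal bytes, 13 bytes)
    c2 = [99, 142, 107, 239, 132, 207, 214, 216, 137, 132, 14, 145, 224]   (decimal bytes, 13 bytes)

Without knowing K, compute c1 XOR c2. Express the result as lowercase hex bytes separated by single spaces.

c1 ⊕ c2 = (M1 ⊕ K) ⊕ (M2 ⊕ K) = M1 ⊕ M2 — the shared key cancels under XOR.
 32 XOR  99 =  67
 67 XOR 142 = 205
156 XOR 107 = 247
158 XOR 239 = 113
225 XOR 132 = 101
  1 XOR 207 = 206
 74 XOR 214 = 156
 23 XOR 216 = 207
245 XOR 137 = 124
197 XOR 132 =  65
  6 XOR  14 =   8
228 XOR 145 = 117
195 XOR 224 =  35

43 cd f7 71 65 ce 9c cf 7c 41 08 75 23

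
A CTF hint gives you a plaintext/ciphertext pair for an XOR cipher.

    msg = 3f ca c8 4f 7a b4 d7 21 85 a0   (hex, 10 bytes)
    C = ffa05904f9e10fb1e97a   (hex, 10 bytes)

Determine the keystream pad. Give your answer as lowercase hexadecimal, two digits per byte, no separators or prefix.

c06a914b8355d8906cda

Since C = msg ⊕ pad, XORing both sides with msg gives pad = msg ⊕ C.
3f XOR ff = c0
ca XOR a0 = 6a
c8 XOR 59 = 91
4f XOR 04 = 4b
7a XOR f9 = 83
b4 XOR e1 = 55
d7 XOR 0f = d8
21 XOR b1 = 90
85 XOR e9 = 6c
a0 XOR 7a = da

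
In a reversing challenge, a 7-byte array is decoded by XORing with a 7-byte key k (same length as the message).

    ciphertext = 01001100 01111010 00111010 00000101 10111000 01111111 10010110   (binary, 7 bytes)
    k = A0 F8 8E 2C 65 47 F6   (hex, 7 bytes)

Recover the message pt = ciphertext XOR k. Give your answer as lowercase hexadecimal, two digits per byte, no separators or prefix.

ec82b429dd3860

XOR is its own inverse, so applying the key byte-wise gives the result directly.
4c ^ a0 = ec
7a ^ f8 = 82
3a ^ 8e = b4
05 ^ 2c = 29
b8 ^ 65 = dd
7f ^ 47 = 38
96 ^ f6 = 60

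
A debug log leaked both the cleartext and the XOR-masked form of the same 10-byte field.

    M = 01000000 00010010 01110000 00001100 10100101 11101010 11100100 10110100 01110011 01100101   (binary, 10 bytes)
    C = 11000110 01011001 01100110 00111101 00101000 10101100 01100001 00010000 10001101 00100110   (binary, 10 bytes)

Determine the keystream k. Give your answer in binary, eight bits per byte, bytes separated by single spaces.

10000110 01001011 00010110 00110001 10001101 01000110 10000101 10100100 11111110 01000011

Since C = M ⊕ k, XORing both sides with M gives k = M ⊕ C.
byte 0:  64 ⊕ 198 = 134
byte 1:  18 ⊕  89 =  75
byte 2: 112 ⊕ 102 =  22
byte 3:  12 ⊕  61 =  49
byte 4: 165 ⊕  40 = 141
byte 5: 234 ⊕ 172 =  70
byte 6: 228 ⊕  97 = 133
byte 7: 180 ⊕  16 = 164
byte 8: 115 ⊕ 141 = 254
byte 9: 101 ⊕  38 =  67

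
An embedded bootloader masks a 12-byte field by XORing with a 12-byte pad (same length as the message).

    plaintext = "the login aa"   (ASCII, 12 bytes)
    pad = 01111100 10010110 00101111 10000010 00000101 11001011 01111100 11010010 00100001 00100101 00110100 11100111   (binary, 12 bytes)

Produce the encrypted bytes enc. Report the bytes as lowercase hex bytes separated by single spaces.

74 ^ 7c = 08
68 ^ 96 = fe
65 ^ 2f = 4a
20 ^ 82 = a2
6c ^ 05 = 69
6f ^ cb = a4
67 ^ 7c = 1b
69 ^ d2 = bb
6e ^ 21 = 4f
20 ^ 25 = 05
61 ^ 34 = 55
61 ^ e7 = 86

08 fe 4a a2 69 a4 1b bb 4f 05 55 86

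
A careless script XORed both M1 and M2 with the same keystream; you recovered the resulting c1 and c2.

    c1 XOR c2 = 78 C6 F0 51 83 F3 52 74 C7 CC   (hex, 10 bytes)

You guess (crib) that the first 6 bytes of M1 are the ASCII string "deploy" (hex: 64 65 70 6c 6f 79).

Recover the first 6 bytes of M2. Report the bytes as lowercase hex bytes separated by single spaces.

1c a3 80 3d ec 8a

Since c1 ⊕ c2 = M1 ⊕ M2, XORing with the guessed M1 bytes yields the corresponding M2 bytes: M2 = (c1 ⊕ c2) ⊕ M1.
byte 0: 78 xor 64 = 1c
byte 1: c6 xor 65 = a3
byte 2: f0 xor 70 = 80
byte 3: 51 xor 6c = 3d
byte 4: 83 xor 6f = ec
byte 5: f3 xor 79 = 8a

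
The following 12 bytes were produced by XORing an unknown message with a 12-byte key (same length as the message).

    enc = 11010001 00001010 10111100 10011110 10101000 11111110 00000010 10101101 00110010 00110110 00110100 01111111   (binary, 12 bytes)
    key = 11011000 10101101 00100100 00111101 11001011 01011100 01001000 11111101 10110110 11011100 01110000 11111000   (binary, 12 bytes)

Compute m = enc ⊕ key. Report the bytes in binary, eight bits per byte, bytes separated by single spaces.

00001001 10100111 10011000 10100011 01100011 10100010 01001010 01010000 10000100 11101010 01000100 10000111

XOR is its own inverse, so applying the key byte-wise gives the result directly.
209 ⊕ 216 =   9
 10 ⊕ 173 = 167
188 ⊕  36 = 152
158 ⊕  61 = 163
168 ⊕ 203 =  99
254 ⊕  92 = 162
  2 ⊕  72 =  74
173 ⊕ 253 =  80
 50 ⊕ 182 = 132
 54 ⊕ 220 = 234
 52 ⊕ 112 =  68
127 ⊕ 248 = 135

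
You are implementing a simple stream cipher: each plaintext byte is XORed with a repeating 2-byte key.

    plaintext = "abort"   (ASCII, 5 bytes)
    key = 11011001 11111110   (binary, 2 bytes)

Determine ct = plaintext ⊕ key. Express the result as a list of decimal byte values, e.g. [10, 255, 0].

[184, 156, 182, 140, 173]

The 2-byte key repeats, so the effective keystream is d9 fe d9 fe d9.
byte 0: 61 XOR d9 = b8
byte 1: 62 XOR fe = 9c
byte 2: 6f XOR d9 = b6
byte 3: 72 XOR fe = 8c
byte 4: 74 XOR d9 = ad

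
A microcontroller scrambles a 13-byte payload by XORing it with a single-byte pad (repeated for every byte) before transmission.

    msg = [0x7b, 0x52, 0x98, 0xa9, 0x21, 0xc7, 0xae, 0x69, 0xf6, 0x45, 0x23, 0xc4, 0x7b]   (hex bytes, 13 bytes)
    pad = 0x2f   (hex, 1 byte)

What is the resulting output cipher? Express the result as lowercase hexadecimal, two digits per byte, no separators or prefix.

547db7860ee88146d96a0ceb54

The 1-byte key repeats, so the effective keystream is 2f 2f 2f 2f 2f 2f 2f 2f 2f 2f 2f 2f 2f.
byte 0: 7b ⊕ 2f = 54
byte 1: 52 ⊕ 2f = 7d
byte 2: 98 ⊕ 2f = b7
byte 3: a9 ⊕ 2f = 86
byte 4: 21 ⊕ 2f = 0e
byte 5: c7 ⊕ 2f = e8
byte 6: ae ⊕ 2f = 81
byte 7: 69 ⊕ 2f = 46
byte 8: f6 ⊕ 2f = d9
byte 9: 45 ⊕ 2f = 6a
byte 10: 23 ⊕ 2f = 0c
byte 11: c4 ⊕ 2f = eb
byte 12: 7b ⊕ 2f = 54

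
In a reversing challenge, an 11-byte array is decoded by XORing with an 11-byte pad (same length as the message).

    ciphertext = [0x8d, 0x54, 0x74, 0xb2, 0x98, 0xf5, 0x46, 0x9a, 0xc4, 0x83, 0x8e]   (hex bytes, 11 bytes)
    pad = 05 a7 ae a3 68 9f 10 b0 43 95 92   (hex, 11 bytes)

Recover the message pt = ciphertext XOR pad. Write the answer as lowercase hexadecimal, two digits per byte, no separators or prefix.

88f3da11f06a562a87161c

8d XOR 05 = 88
54 XOR a7 = f3
74 XOR ae = da
b2 XOR a3 = 11
98 XOR 68 = f0
f5 XOR 9f = 6a
46 XOR 10 = 56
9a XOR b0 = 2a
c4 XOR 43 = 87
83 XOR 95 = 16
8e XOR 92 = 1c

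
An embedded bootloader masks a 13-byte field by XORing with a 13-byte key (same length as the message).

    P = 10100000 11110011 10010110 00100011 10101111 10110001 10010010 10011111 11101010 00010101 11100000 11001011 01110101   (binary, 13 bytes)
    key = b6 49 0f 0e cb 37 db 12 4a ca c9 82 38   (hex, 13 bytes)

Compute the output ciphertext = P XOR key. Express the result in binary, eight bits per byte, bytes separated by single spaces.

XOR is its own inverse, so applying the key byte-wise gives the result directly.
byte 0: a0 ^ b6 = 16
byte 1: f3 ^ 49 = ba
byte 2: 96 ^ 0f = 99
byte 3: 23 ^ 0e = 2d
byte 4: af ^ cb = 64
byte 5: b1 ^ 37 = 86
byte 6: 92 ^ db = 49
byte 7: 9f ^ 12 = 8d
byte 8: ea ^ 4a = a0
byte 9: 15 ^ ca = df
byte 10: e0 ^ c9 = 29
byte 11: cb ^ 82 = 49
byte 12: 75 ^ 38 = 4d

00010110 10111010 10011001 00101101 01100100 10000110 01001001 10001101 10100000 11011111 00101001 01001001 01001101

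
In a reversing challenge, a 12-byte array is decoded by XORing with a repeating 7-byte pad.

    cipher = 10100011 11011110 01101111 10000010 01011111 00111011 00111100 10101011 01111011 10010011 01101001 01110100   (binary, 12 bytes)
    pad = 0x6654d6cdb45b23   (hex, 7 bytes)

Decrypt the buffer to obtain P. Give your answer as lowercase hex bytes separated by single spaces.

c5 8a b9 4f eb 60 1f cd 2f 45 a4 c0

The 7-byte key repeats, so the effective keystream is 66 54 d6 cd b4 5b 23 66 54 d6 cd b4.
byte 0: a3 xor 66 = c5
byte 1: de xor 54 = 8a
byte 2: 6f xor d6 = b9
byte 3: 82 xor cd = 4f
byte 4: 5f xor b4 = eb
byte 5: 3b xor 5b = 60
byte 6: 3c xor 23 = 1f
byte 7: ab xor 66 = cd
byte 8: 7b xor 54 = 2f
byte 9: 93 xor d6 = 45
byte 10: 69 xor cd = a4
byte 11: 74 xor b4 = c0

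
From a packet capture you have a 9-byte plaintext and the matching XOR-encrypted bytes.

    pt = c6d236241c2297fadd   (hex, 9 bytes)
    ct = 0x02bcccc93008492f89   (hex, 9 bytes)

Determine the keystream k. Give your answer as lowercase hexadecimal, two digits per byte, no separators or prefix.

c46efaed2c2aded554

Since ct = pt ⊕ k, XORing both sides with pt gives k = pt ⊕ ct.
198 XOR   2 = 196
210 XOR 188 = 110
 54 XOR 204 = 250
 36 XOR 201 = 237
 28 XOR  48 =  44
 34 XOR   8 =  42
151 XOR  73 = 222
250 XOR  47 = 213
221 XOR 137 =  84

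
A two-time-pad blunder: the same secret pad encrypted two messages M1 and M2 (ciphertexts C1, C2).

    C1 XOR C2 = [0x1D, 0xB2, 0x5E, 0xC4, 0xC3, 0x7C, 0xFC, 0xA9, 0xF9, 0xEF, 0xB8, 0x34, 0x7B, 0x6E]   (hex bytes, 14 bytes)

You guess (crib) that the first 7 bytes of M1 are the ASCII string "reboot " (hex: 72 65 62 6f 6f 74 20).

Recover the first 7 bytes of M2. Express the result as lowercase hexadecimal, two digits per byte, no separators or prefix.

Since C1 ⊕ C2 = M1 ⊕ M2, XORing with the guessed M1 bytes yields the corresponding M2 bytes: M2 = (C1 ⊕ C2) ⊕ M1.
1d ⊕ 72 = 6f
b2 ⊕ 65 = d7
5e ⊕ 62 = 3c
c4 ⊕ 6f = ab
c3 ⊕ 6f = ac
7c ⊕ 74 = 08
fc ⊕ 20 = dc

6fd73cabac08dc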